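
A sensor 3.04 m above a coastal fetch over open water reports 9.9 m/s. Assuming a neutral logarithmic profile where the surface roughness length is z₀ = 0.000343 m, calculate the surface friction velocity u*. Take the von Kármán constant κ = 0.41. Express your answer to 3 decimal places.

Log law: V(z) = (u*/κ) · ln(z/z₀) ⇒ u* = κ · V / ln(z/z₀)
u* = 0.41 × 9.9 / ln(3.04/0.000343) = 0.41 × 9.9 / 9.0896
   = 4.0590 / 9.0896 = 0.4466 m/s

u* ≈ 0.447 m/s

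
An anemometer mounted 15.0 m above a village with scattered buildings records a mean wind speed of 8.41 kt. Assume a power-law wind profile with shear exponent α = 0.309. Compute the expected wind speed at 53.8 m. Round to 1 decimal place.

12.5 kt

Power-law profile: V₂ = V₁ · (z₂/z₁)^α
V₂ = 8.41 × (53.8/15.0)^0.309 = 8.41 × (3.5867)^0.309
    = 8.41 × 1.4839 = 12.4795 kt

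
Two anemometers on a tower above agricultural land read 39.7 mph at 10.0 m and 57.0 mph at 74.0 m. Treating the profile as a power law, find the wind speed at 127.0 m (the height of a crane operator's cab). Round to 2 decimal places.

First find α: α = ln(V₂/V₁)/ln(z₂/z₁) = ln(57.0/39.7)/ln(74.0/10.0) = 0.36170/2.00148 = 0.1807
Extrapolate from 74.0 m to 127.0 m: V₃ = 57.0 × (127.0/74.0)^0.1807 = 57.0 × 1.1025 = 62.8443 mph

62.84 mph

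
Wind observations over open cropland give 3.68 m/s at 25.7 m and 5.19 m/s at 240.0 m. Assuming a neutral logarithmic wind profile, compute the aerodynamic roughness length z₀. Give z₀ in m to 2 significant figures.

z₀ ≈ 0.11 m

Log law: V(z) ∝ ln(z/z₀). With r = V₁/V₂ = 3.68/5.19 = 0.70906,
r · ln(z₂/z₀) = ln(z₁/z₀) ⇒ ln z₀ = (ln z₁ − r·ln z₂)/(1 − r)
ln z₀ = (3.24649 − 0.70906×5.48064) / 0.29094 = -2.1983
z₀ = exp(-2.1983) = 0.1110 m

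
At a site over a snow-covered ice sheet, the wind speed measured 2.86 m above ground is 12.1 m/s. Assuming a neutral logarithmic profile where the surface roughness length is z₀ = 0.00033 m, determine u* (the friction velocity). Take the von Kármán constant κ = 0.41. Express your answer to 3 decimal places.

Log law: V(z) = (u*/κ) · ln(z/z₀) ⇒ u* = κ · V / ln(z/z₀)
u* = 0.41 × 12.1 / ln(2.86/0.00033) = 0.41 × 12.1 / 9.0672
   = 4.9610 / 9.0672 = 0.5471 m/s

u* ≈ 0.547 m/s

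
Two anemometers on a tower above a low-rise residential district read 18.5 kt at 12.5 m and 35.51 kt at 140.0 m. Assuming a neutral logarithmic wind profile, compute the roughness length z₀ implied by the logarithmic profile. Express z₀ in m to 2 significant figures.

z₀ ≈ 0.90 m

Log law: V(z) ∝ ln(z/z₀). With r = V₁/V₂ = 18.5/35.51 = 0.52098,
r · ln(z₂/z₀) = ln(z₁/z₀) ⇒ ln z₀ = (ln z₁ − r·ln z₂)/(1 − r)
ln z₀ = (2.52573 − 0.52098×4.94164) / 0.47902 = -0.1018
z₀ = exp(-0.1018) = 0.9032 m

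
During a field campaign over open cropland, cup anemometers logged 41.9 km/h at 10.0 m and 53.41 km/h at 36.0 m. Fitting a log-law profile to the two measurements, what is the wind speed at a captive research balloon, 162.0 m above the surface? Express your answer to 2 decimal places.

Log law: V ∝ ln(z/z₀). From the pair, with r = V₁/V₂ = 0.78450,
ln z₀ = (ln z₁ − r·ln z₂)/(1 − r) = (2.3026 − 0.78450×3.5835)/0.21550 = -2.3604 → z₀ = 0.09438 m
V₃ = V₁ · ln(z₃/z₀)/ln(z₁/z₀) = 41.9 × 7.4480/4.6630 = 66.9251 km/h

66.93 km/h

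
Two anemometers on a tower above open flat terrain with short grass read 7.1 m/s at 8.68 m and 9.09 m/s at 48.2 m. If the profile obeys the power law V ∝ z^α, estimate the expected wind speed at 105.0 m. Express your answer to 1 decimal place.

10.2 m/s

First find α: α = ln(V₂/V₁)/ln(z₂/z₁) = ln(9.09/7.1)/ln(48.2/8.68) = 0.24708/1.71434 = 0.1441
Extrapolate from 48.2 m to 105.0 m: V₃ = 9.09 × (105.0/48.2)^0.1441 = 9.09 × 1.1188 = 10.1695 m/s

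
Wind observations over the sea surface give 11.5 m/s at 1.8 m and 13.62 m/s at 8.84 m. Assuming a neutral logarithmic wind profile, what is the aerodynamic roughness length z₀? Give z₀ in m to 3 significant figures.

Log law: V(z) ∝ ln(z/z₀). With r = V₁/V₂ = 11.5/13.62 = 0.84435,
r · ln(z₂/z₀) = ln(z₁/z₀) ⇒ ln z₀ = (ln z₁ − r·ln z₂)/(1 − r)
ln z₀ = (0.58779 − 0.84435×2.17929) / 0.15565 = -8.0454
z₀ = exp(-8.0454) = 0.0003206 m

z₀ ≈ 0.000321 m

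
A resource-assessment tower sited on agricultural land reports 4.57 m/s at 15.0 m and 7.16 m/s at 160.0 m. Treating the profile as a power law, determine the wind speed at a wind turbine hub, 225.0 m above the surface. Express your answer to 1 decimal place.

7.6 m/s

First find α: α = ln(V₂/V₁)/ln(z₂/z₁) = ln(7.16/4.57)/ln(160.0/15.0) = 0.44900/2.36712 = 0.1897
Extrapolate from 160.0 m to 225.0 m: V₃ = 7.16 × (225.0/160.0)^0.1897 = 7.16 × 1.0668 = 7.6383 m/s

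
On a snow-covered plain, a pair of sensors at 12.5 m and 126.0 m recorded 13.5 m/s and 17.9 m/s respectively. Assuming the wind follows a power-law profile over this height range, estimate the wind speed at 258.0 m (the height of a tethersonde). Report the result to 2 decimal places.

19.54 m/s

First find α: α = ln(V₂/V₁)/ln(z₂/z₁) = ln(17.9/13.5)/ln(126.0/12.5) = 0.28211/2.31055 = 0.1221
Extrapolate from 126.0 m to 258.0 m: V₃ = 17.9 × (258.0/126.0)^0.1221 = 17.9 × 1.0914 = 19.5369 m/s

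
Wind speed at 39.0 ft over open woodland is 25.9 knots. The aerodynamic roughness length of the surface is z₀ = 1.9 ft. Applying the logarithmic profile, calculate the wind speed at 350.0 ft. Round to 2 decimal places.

Log law: V(z) ∝ ln(z/z₀), so V₂/V₁ = ln(z₂/z₀) / ln(z₁/z₀).
ln(350.0/1.9) = 5.2161, ln(39.0/1.9) = 3.0217
V₂ = 25.9 × 5.2161/3.0217 = 25.9 × 1.7262 = 44.7086 knots

44.71 knots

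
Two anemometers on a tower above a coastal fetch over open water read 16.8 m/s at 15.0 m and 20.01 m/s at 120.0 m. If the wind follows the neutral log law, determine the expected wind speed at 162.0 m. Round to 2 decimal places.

Log law: V ∝ ln(z/z₀). From the pair, with r = V₁/V₂ = 0.83958,
ln z₀ = (ln z₁ − r·ln z₂)/(1 − r) = (2.7081 − 0.83958×4.7875)/0.16042 = -8.1750 → z₀ = 0.0002816 m
V₃ = V₁ · ln(z₃/z₀)/ln(z₁/z₀) = 16.8 × 13.2626/10.8831 = 20.4733 m/s

20.47 m/s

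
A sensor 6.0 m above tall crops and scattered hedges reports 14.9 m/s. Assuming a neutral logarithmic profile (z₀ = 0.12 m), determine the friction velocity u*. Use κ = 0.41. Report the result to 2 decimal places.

u* ≈ 1.56 m/s

Log law: V(z) = (u*/κ) · ln(z/z₀) ⇒ u* = κ · V / ln(z/z₀)
u* = 0.41 × 14.9 / ln(6.0/0.12) = 0.41 × 14.9 / 3.9120
   = 6.1090 / 3.9120 = 1.5616 m/s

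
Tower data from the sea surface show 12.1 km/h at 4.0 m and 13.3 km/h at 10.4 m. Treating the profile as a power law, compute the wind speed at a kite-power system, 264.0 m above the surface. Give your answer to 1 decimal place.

First find α: α = ln(V₂/V₁)/ln(z₂/z₁) = ln(13.3/12.1)/ln(10.4/4.0) = 0.09456/0.95551 = 0.0990
Extrapolate from 10.4 m to 264.0 m: V₃ = 13.3 × (264.0/10.4)^0.0990 = 13.3 × 1.3772 = 18.3168 km/h

18.3 km/h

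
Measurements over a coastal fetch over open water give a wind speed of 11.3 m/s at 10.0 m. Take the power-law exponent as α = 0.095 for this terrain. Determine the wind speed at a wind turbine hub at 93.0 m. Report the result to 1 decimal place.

Power-law profile: V₂ = V₁ · (z₂/z₁)^α
V₂ = 11.3 × (93.0/10.0)^0.095 = 11.3 × (9.3000)^0.095
    = 11.3 × 1.2360 = 13.9664 m/s

14.0 m/s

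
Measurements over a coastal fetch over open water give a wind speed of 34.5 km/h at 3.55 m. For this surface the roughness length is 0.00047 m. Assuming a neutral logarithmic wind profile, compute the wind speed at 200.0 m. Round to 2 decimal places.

Log law: V(z) ∝ ln(z/z₀), so V₂/V₁ = ln(z₂/z₀) / ln(z₁/z₀).
ln(200.0/0.00047) = 12.9611, ln(3.55/0.00047) = 8.9297
V₂ = 34.5 × 12.9611/8.9297 = 34.5 × 1.4515 = 50.0752 km/h

50.08 km/h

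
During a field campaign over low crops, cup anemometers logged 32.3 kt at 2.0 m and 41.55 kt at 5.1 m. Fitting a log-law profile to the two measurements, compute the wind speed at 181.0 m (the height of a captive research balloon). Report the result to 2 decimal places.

76.82 kt

Log law: V ∝ ln(z/z₀). From the pair, with r = V₁/V₂ = 0.77738,
ln z₀ = (ln z₁ − r·ln z₂)/(1 − r) = (0.6931 − 0.77738×1.6292)/0.22262 = -2.5756 → z₀ = 0.07611 m
V₃ = V₁ · ln(z₃/z₀)/ln(z₁/z₀) = 32.3 × 7.7741/3.2687 = 76.8196 kt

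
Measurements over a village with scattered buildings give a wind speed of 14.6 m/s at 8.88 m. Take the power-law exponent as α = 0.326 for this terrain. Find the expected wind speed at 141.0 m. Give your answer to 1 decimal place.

Power-law profile: V₂ = V₁ · (z₂/z₁)^α
V₂ = 14.6 × (141.0/8.88)^0.326 = 14.6 × (15.8784)^0.326
    = 14.6 × 2.4630 = 35.9597 m/s

36.0 m/s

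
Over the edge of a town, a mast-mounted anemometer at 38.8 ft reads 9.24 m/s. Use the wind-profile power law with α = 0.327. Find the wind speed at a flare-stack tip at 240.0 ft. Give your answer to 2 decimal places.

16.77 m/s

Power-law profile: V₂ = V₁ · (z₂/z₁)^α
V₂ = 9.24 × (240.0/38.8)^0.327 = 9.24 × (6.1856)^0.327
    = 9.24 × 1.8146 = 16.7669 m/s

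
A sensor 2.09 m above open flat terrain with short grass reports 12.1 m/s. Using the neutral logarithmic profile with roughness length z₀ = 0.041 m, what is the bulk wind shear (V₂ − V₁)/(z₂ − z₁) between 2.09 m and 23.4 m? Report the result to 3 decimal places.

Log law: V₂ = V₁ · ln(z₂/z₀)/ln(z₁/z₀) = 12.1 × 6.3469/3.9313 = 19.5347 m/s
ΔV/Δz = (19.5347 − 12.1)/(23.4 − 2.09) = 7.4347/21.3100 = 0.34888 m/s/m

0.349 m/s/m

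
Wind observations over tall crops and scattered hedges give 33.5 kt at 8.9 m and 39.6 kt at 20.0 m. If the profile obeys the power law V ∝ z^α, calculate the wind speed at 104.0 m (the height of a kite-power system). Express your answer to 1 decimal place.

55.7 kt

First find α: α = ln(V₂/V₁)/ln(z₂/z₁) = ln(39.6/33.5)/ln(20.0/8.9) = 0.16728/0.80968 = 0.2066
Extrapolate from 20.0 m to 104.0 m: V₃ = 39.6 × (104.0/20.0)^0.2066 = 39.6 × 1.4058 = 55.6704 kt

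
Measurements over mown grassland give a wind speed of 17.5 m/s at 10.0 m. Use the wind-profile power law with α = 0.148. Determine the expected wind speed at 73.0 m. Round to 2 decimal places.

23.49 m/s

Power-law profile: V₂ = V₁ · (z₂/z₁)^α
V₂ = 17.5 × (73.0/10.0)^0.148 = 17.5 × (7.3000)^0.148
    = 17.5 × 1.3421 = 23.4860 m/s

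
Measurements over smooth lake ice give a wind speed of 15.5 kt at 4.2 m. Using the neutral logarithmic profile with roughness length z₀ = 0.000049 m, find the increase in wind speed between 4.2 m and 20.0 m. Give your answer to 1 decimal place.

Log law: V₂ = V₁ · ln(z₂/z₀)/ln(z₁/z₀) = 15.5 × 12.9194/11.3588 = 17.6296 kt
ΔV = 17.6296 − 15.5 = 2.1296 kt

2.1 kt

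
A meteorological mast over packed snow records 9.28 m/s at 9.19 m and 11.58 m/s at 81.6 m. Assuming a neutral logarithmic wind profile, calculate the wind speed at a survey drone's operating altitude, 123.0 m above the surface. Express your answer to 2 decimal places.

Log law: V ∝ ln(z/z₀). From the pair, with r = V₁/V₂ = 0.80138,
ln z₀ = (ln z₁ − r·ln z₂)/(1 − r) = (2.2181 − 0.80138×4.4018)/0.19862 = -6.5927 → z₀ = 0.001370 m
V₃ = V₁ · ln(z₃/z₀)/ln(z₁/z₀) = 9.28 × 11.4049/8.8108 = 12.0122 m/s

12.01 m/s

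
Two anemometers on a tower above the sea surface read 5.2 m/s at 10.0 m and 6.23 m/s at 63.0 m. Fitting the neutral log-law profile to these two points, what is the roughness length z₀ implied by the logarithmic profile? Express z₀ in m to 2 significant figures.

Log law: V(z) ∝ ln(z/z₀). With r = V₁/V₂ = 5.2/6.23 = 0.83467,
r · ln(z₂/z₀) = ln(z₁/z₀) ⇒ ln z₀ = (ln z₁ − r·ln z₂)/(1 − r)
ln z₀ = (2.30259 − 0.83467×4.14313) / 0.16533 = -6.9895
z₀ = exp(-6.9895) = 0.0009215 m

z₀ ≈ 0.00092 m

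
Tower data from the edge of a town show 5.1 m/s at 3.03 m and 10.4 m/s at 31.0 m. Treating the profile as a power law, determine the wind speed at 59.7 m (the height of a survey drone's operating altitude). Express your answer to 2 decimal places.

First find α: α = ln(V₂/V₁)/ln(z₂/z₁) = ln(10.4/5.1)/ln(31.0/3.03) = 0.71257/2.32542 = 0.3064
Extrapolate from 31.0 m to 59.7 m: V₃ = 10.4 × (59.7/31.0)^0.3064 = 10.4 × 1.2224 = 12.7129 m/s

12.71 m/s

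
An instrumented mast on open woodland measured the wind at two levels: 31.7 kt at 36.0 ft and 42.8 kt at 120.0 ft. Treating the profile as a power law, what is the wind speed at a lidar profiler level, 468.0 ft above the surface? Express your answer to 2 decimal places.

60.09 kt

First find α: α = ln(V₂/V₁)/ln(z₂/z₁) = ln(42.8/31.7)/ln(120.0/36.0) = 0.30022/1.20397 = 0.2494
Extrapolate from 120.0 ft to 468.0 ft: V₃ = 42.8 × (468.0/120.0)^0.2494 = 42.8 × 1.4041 = 60.0940 kt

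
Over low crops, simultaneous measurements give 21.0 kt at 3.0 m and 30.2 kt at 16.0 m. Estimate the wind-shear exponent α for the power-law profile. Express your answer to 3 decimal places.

α ≈ 0.217

Power law: V₂/V₁ = (z₂/z₁)^α ⇒ α = ln(V₂/V₁) / ln(z₂/z₁)
α = ln(30.2/21.0) / ln(16.0/3.0) = ln(1.4381) / ln(5.3333)
  = 0.36332 / 1.67398 = 0.21704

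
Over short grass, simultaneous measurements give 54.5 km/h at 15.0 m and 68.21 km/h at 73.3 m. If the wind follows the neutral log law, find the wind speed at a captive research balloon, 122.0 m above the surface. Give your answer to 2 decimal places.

Log law: V ∝ ln(z/z₀). From the pair, with r = V₁/V₂ = 0.79900,
ln z₀ = (ln z₁ − r·ln z₂)/(1 − r) = (2.7081 − 0.79900×4.2946)/0.20100 = -3.5986 → z₀ = 0.02736 m
V₃ = V₁ · ln(z₃/z₀)/ln(z₁/z₀) = 54.5 × 8.4027/6.3067 = 72.6126 km/h

72.61 km/h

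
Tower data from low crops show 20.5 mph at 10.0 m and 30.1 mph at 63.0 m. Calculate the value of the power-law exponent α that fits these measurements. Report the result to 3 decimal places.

Power law: V₂/V₁ = (z₂/z₁)^α ⇒ α = ln(V₂/V₁) / ln(z₂/z₁)
α = ln(30.1/20.5) / ln(63.0/10.0) = ln(1.4683) / ln(6.3000)
  = 0.38410 / 1.84055 = 0.20869

α ≈ 0.209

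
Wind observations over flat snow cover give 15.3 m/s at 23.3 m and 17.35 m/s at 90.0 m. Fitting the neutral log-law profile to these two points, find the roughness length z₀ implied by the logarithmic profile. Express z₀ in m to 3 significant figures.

z₀ ≈ 0.000971 m

Log law: V(z) ∝ ln(z/z₀). With r = V₁/V₂ = 15.3/17.35 = 0.88184,
r · ln(z₂/z₀) = ln(z₁/z₀) ⇒ ln z₀ = (ln z₁ − r·ln z₂)/(1 − r)
ln z₀ = (3.14845 − 0.88184×4.49981) / 0.11816 = -6.9373
z₀ = exp(-6.9373) = 0.0009709 m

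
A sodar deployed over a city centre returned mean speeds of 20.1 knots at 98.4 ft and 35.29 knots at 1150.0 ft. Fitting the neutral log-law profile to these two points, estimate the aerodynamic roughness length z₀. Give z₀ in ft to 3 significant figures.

Log law: V(z) ∝ ln(z/z₀). With r = V₁/V₂ = 20.1/35.29 = 0.56957,
r · ln(z₂/z₀) = ln(z₁/z₀) ⇒ ln z₀ = (ln z₁ − r·ln z₂)/(1 − r)
ln z₀ = (4.58904 − 0.56957×7.04752) / 0.43043 = 1.3359
z₀ = exp(1.3359) = 3.803 ft

z₀ ≈ 3.80 ft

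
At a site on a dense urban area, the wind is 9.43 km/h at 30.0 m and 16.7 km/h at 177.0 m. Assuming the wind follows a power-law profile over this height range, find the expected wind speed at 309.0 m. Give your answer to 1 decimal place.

20.0 km/h

First find α: α = ln(V₂/V₁)/ln(z₂/z₁) = ln(16.7/9.43)/ln(177.0/30.0) = 0.57151/1.77495 = 0.3220
Extrapolate from 177.0 m to 309.0 m: V₃ = 16.7 × (309.0/177.0)^0.3220 = 16.7 × 1.1965 = 19.9817 km/h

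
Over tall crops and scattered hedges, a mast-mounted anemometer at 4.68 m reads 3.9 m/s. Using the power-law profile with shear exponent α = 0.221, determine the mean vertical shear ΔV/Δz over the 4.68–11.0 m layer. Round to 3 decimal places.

0.128 m/s/m

Power law: V₂ = V₁ · (z₂/z₁)^α = 3.9 × (2.3504)^0.221 = 4.7107 m/s
ΔV/Δz = (4.7107 − 3.9)/(11.0 − 4.68) = 0.8107/6.3200 = 0.12828 m/s/m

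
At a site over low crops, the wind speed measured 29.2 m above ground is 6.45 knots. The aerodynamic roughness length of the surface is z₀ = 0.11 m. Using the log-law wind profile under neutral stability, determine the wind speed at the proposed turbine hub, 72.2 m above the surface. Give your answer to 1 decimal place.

7.5 knots

Log law: V(z) ∝ ln(z/z₀), so V₂/V₁ = ln(z₂/z₀) / ln(z₁/z₀).
ln(72.2/0.11) = 6.4867, ln(29.2/0.11) = 5.5814
V₂ = 6.45 × 6.4867/5.5814 = 6.45 × 1.1622 = 7.4961 knots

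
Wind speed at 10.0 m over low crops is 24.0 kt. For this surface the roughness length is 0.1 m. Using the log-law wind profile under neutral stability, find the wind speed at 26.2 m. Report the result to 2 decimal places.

Log law: V(z) ∝ ln(z/z₀), so V₂/V₁ = ln(z₂/z₀) / ln(z₁/z₀).
ln(26.2/0.1) = 5.5683, ln(10.0/0.1) = 4.6052
V₂ = 24.0 × 5.5683/4.6052 = 24.0 × 1.2092 = 29.0196 kt

29.02 kt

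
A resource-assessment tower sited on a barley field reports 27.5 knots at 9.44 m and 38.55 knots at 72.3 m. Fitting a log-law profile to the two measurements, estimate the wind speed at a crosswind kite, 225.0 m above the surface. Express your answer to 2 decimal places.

Log law: V ∝ ln(z/z₀). From the pair, with r = V₁/V₂ = 0.71336,
ln z₀ = (ln z₁ − r·ln z₂)/(1 − r) = (2.2450 − 0.71336×4.2808)/0.28664 = -2.8217 → z₀ = 0.05951 m
V₃ = V₁ · ln(z₃/z₀)/ln(z₁/z₀) = 27.5 × 8.2378/5.0666 = 44.7119 knots

44.71 knots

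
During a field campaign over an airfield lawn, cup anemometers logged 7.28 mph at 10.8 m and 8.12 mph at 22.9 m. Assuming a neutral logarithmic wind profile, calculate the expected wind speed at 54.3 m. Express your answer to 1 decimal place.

Log law: V ∝ ln(z/z₀). From the pair, with r = V₁/V₂ = 0.89655,
ln z₀ = (ln z₁ − r·ln z₂)/(1 − r) = (2.3795 − 0.89655×3.1311)/0.10345 = -4.1342 → z₀ = 0.01601 m
V₃ = V₁ · ln(z₃/z₀)/ln(z₁/z₀) = 7.28 × 8.1288/6.5138 = 9.0849 mph

9.1 mph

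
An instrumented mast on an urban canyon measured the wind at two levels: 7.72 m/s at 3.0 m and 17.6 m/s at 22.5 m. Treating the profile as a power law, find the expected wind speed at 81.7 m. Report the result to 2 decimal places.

29.82 m/s

First find α: α = ln(V₂/V₁)/ln(z₂/z₁) = ln(17.6/7.72)/ln(22.5/3.0) = 0.82408/2.01490 = 0.4090
Extrapolate from 22.5 m to 81.7 m: V₃ = 17.6 × (81.7/22.5)^0.4090 = 17.6 × 1.6945 = 29.8240 m/s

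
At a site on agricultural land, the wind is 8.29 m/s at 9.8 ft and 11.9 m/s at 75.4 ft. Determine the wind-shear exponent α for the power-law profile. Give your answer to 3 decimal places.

Power law: V₂/V₁ = (z₂/z₁)^α ⇒ α = ln(V₂/V₁) / ln(z₂/z₁)
α = ln(11.9/8.29) / ln(75.4/9.8) = ln(1.4355) / ln(7.6939)
  = 0.36149 / 2.04042 = 0.17716

α ≈ 0.177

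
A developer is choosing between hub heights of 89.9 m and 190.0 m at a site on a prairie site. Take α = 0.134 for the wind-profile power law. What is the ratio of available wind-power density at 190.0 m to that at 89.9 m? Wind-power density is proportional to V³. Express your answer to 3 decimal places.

1.351

Speed ratio: V_B/V_A = (z_B/z_A)^α = (190.0/89.9)^0.134 = (2.1135)^0.134 = 1.10548
Power-density ratio: P_B/P_A = (V_B/V_A)³ = (1.10548)³ = 1.35098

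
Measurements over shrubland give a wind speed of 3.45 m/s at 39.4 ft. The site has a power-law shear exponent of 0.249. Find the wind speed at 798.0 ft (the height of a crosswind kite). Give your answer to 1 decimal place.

7.3 m/s

Power-law profile: V₂ = V₁ · (z₂/z₁)^α
V₂ = 3.45 × (798.0/39.4)^0.249 = 3.45 × (20.2538)^0.249
    = 3.45 × 2.1150 = 7.2969 m/s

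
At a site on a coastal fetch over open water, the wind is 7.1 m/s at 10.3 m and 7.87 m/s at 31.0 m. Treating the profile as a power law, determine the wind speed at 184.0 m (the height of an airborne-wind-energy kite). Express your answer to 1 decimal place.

First find α: α = ln(V₂/V₁)/ln(z₂/z₁) = ln(7.87/7.1)/ln(31.0/10.3) = 0.10296/1.10184 = 0.0934
Extrapolate from 31.0 m to 184.0 m: V₃ = 7.87 × (184.0/31.0)^0.0934 = 7.87 × 1.1811 = 9.2950 m/s

9.3 m/s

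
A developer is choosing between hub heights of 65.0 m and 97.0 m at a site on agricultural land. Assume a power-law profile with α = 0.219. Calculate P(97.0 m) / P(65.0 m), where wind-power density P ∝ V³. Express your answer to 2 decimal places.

1.30

Speed ratio: V_B/V_A = (z_B/z_A)^α = (97.0/65.0)^0.219 = (1.4923)^0.219 = 1.09163
Power-density ratio: P_B/P_A = (V_B/V_A)³ = (1.09163)³ = 1.30084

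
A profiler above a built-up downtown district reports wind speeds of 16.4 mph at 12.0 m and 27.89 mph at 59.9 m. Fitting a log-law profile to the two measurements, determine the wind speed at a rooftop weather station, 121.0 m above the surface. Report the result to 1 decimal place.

Log law: V ∝ ln(z/z₀). From the pair, with r = V₁/V₂ = 0.58802,
ln z₀ = (ln z₁ − r·ln z₂)/(1 − r) = (2.4849 − 0.58802×4.0927)/0.41198 = 0.1901 → z₀ = 1.209 m
V₃ = V₁ · ln(z₃/z₀)/ln(z₁/z₀) = 16.4 × 4.6057/2.2948 = 32.9148 mph

32.9 mph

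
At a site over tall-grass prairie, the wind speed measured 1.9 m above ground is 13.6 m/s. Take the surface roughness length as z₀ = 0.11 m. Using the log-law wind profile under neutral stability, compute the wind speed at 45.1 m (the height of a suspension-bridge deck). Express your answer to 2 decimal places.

28.72 m/s

Log law: V(z) ∝ ln(z/z₀), so V₂/V₁ = ln(z₂/z₀) / ln(z₁/z₀).
ln(45.1/0.11) = 6.0162, ln(1.9/0.11) = 2.8491
V₂ = 13.6 × 6.0162/2.8491 = 13.6 × 2.1116 = 28.7175 m/s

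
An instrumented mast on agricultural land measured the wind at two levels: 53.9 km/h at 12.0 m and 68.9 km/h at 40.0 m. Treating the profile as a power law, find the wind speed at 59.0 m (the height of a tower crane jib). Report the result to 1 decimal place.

74.6 km/h

First find α: α = ln(V₂/V₁)/ln(z₂/z₁) = ln(68.9/53.9)/ln(40.0/12.0) = 0.24553/1.20397 = 0.2039
Extrapolate from 40.0 m to 59.0 m: V₃ = 68.9 × (59.0/40.0)^0.2039 = 68.9 × 1.0825 = 74.5832 km/h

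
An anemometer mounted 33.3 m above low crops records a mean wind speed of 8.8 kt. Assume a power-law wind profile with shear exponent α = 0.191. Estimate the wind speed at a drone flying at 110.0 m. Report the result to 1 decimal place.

Power-law profile: V₂ = V₁ · (z₂/z₁)^α
V₂ = 8.8 × (110.0/33.3)^0.191 = 8.8 × (3.3033)^0.191
    = 8.8 × 1.2564 = 11.0561 kt

11.1 kt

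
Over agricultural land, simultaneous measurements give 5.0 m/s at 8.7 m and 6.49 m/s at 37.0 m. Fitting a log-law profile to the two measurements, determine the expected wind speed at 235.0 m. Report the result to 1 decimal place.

8.4 m/s

Log law: V ∝ ln(z/z₀). From the pair, with r = V₁/V₂ = 0.77042,
ln z₀ = (ln z₁ − r·ln z₂)/(1 − r) = (2.1633 − 0.77042×3.6109)/0.22958 = -2.6944 → z₀ = 0.06758 m
V₃ = V₁ · ln(z₃/z₀)/ln(z₁/z₀) = 5.0 × 8.1540/4.8577 = 8.3928 m/s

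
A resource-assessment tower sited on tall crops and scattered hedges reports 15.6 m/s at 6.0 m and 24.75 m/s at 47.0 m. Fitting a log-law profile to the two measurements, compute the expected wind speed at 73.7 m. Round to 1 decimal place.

Log law: V ∝ ln(z/z₀). From the pair, with r = V₁/V₂ = 0.63030,
ln z₀ = (ln z₁ − r·ln z₂)/(1 − r) = (1.7918 − 0.63030×3.8501)/0.36970 = -1.7176 → z₀ = 0.1795 m
V₃ = V₁ · ln(z₃/z₀)/ln(z₁/z₀) = 15.6 × 6.0176/3.5094 = 26.7497 m/s

26.7 m/s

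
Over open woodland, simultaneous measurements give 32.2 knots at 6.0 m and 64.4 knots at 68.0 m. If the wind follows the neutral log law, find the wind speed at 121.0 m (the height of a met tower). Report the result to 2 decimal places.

72.04 knots

Log law: V ∝ ln(z/z₀). From the pair, with r = V₁/V₂ = 0.50000,
ln z₀ = (ln z₁ − r·ln z₂)/(1 − r) = (1.7918 − 0.50000×4.2195)/0.50000 = -0.6360 → z₀ = 0.5294 m
V₃ = V₁ · ln(z₃/z₀)/ln(z₁/z₀) = 32.2 × 5.4318/2.4277 = 72.0434 knots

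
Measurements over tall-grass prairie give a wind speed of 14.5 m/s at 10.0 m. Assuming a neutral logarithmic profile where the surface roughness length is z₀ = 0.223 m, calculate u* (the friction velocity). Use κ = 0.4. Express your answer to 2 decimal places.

u* ≈ 1.53 m/s

Log law: V(z) = (u*/κ) · ln(z/z₀) ⇒ u* = κ · V / ln(z/z₀)
u* = 0.4 × 14.5 / ln(10.0/0.223) = 0.4 × 14.5 / 3.8032
   = 5.8000 / 3.8032 = 1.5250 m/s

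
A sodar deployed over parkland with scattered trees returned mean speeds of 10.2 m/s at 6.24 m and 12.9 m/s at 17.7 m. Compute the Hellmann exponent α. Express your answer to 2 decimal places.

Power law: V₂/V₁ = (z₂/z₁)^α ⇒ α = ln(V₂/V₁) / ln(z₂/z₁)
α = ln(12.9/10.2) / ln(17.7/6.24) = ln(1.2647) / ln(2.8365)
  = 0.23484 / 1.04258 = 0.22525

α ≈ 0.23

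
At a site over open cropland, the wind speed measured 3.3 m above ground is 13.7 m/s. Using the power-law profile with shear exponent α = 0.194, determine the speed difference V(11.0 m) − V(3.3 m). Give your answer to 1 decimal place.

3.6 m/s

Power law: V₂ = V₁ · (z₂/z₁)^α = 13.7 × (3.3333)^0.194 = 17.3045 m/s
ΔV = 17.3045 − 13.7 = 3.6045 m/s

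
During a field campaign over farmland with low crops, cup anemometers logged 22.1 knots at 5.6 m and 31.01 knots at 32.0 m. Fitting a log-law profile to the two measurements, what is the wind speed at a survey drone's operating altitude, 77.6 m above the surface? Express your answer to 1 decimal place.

Log law: V ∝ ln(z/z₀). From the pair, with r = V₁/V₂ = 0.71267,
ln z₀ = (ln z₁ − r·ln z₂)/(1 − r) = (1.7228 − 0.71267×3.4657)/0.28733 = -2.6004 → z₀ = 0.07424 m
V₃ = V₁ · ln(z₃/z₀)/ln(z₁/z₀) = 22.1 × 6.9520/4.3232 = 35.5383 knots

35.5 knots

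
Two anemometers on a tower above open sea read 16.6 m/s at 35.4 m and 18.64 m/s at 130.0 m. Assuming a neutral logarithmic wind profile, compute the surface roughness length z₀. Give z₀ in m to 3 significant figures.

z₀ ≈ 0.000895 m

Log law: V(z) ∝ ln(z/z₀). With r = V₁/V₂ = 16.6/18.64 = 0.89056,
r · ln(z₂/z₀) = ln(z₁/z₀) ⇒ ln z₀ = (ln z₁ − r·ln z₂)/(1 − r)
ln z₀ = (3.56671 − 0.89056×4.86753) / 0.10944 = -7.0184
z₀ = exp(-7.0184) = 0.0008952 m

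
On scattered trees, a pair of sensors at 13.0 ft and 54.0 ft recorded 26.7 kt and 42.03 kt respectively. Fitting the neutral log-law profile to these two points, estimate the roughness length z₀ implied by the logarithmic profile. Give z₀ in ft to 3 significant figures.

z₀ ≈ 1.09 ft

Log law: V(z) ∝ ln(z/z₀). With r = V₁/V₂ = 26.7/42.03 = 0.63526,
r · ln(z₂/z₀) = ln(z₁/z₀) ⇒ ln z₀ = (ln z₁ − r·ln z₂)/(1 − r)
ln z₀ = (2.56495 − 0.63526×3.98898) / 0.36474 = 0.0847
z₀ = exp(0.0847) = 1.088 ft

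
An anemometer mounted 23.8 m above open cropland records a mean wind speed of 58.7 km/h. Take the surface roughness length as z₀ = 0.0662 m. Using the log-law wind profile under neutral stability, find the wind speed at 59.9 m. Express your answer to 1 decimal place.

67.9 km/h

Log law: V(z) ∝ ln(z/z₀), so V₂/V₁ = ln(z₂/z₀) / ln(z₁/z₀).
ln(59.9/0.0662) = 6.8078, ln(23.8/0.0662) = 5.8848
V₂ = 58.7 × 6.8078/5.8848 = 58.7 × 1.1568 = 67.9068 km/h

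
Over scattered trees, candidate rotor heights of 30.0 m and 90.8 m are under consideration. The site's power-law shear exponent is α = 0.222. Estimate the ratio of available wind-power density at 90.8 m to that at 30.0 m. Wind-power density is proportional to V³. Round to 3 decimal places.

Speed ratio: V_B/V_A = (z_B/z_A)^α = (90.8/30.0)^0.222 = (3.0267)^0.222 = 1.27872
Power-density ratio: P_B/P_A = (V_B/V_A)³ = (1.27872)³ = 2.09085

2.091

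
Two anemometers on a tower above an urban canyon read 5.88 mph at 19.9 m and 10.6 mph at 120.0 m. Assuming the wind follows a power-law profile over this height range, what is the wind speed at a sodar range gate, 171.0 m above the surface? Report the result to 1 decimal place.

11.9 mph

First find α: α = ln(V₂/V₁)/ln(z₂/z₁) = ln(10.6/5.88)/ln(120.0/19.9) = 0.58930/1.79677 = 0.3280
Extrapolate from 120.0 m to 171.0 m: V₃ = 10.6 × (171.0/120.0)^0.3280 = 10.6 × 1.1232 = 11.9057 mph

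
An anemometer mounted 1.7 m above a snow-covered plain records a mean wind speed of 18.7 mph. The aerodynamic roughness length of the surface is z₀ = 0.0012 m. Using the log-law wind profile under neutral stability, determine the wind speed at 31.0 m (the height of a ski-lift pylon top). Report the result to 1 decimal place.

26.2 mph

Log law: V(z) ∝ ln(z/z₀), so V₂/V₁ = ln(z₂/z₀) / ln(z₁/z₀).
ln(31.0/0.0012) = 10.1594, ln(1.7/0.0012) = 7.2561
V₂ = 18.7 × 10.1594/7.2561 = 18.7 × 1.4001 = 26.1824 mph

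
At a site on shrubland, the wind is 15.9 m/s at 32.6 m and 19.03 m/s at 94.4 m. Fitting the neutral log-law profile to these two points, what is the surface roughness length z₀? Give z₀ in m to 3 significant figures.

Log law: V(z) ∝ ln(z/z₀). With r = V₁/V₂ = 15.9/19.03 = 0.83552,
r · ln(z₂/z₀) = ln(z₁/z₀) ⇒ ln z₀ = (ln z₁ − r·ln z₂)/(1 − r)
ln z₀ = (3.48431 − 0.83552×4.54754) / 0.16448 = -1.9168
z₀ = exp(-1.9168) = 0.1471 m

z₀ ≈ 0.147 m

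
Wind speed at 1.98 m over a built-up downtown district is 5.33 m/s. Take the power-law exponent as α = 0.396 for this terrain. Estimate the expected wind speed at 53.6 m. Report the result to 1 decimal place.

Power-law profile: V₂ = V₁ · (z₂/z₁)^α
V₂ = 5.33 × (53.6/1.98)^0.396 = 5.33 × (27.0707)^0.396
    = 5.33 × 3.6921 = 19.6787 m/s

19.7 m/s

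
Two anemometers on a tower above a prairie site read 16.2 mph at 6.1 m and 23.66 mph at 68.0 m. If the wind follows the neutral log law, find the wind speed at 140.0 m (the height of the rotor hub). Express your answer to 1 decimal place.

Log law: V ∝ ln(z/z₀). From the pair, with r = V₁/V₂ = 0.68470,
ln z₀ = (ln z₁ − r·ln z₂)/(1 − r) = (1.8083 − 0.68470×4.2195)/0.31530 = -3.4279 → z₀ = 0.03246 m
V₃ = V₁ · ln(z₃/z₀)/ln(z₁/z₀) = 16.2 × 8.3695/5.2362 = 25.8942 mph

25.9 mph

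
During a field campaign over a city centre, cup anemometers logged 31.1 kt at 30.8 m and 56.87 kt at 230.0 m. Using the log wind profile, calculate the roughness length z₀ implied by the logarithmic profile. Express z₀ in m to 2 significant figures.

Log law: V(z) ∝ ln(z/z₀). With r = V₁/V₂ = 31.1/56.87 = 0.54686,
r · ln(z₂/z₀) = ln(z₁/z₀) ⇒ ln z₀ = (ln z₁ − r·ln z₂)/(1 − r)
ln z₀ = (3.42751 − 0.54686×5.43808) / 0.45314 = 1.0011
z₀ = exp(1.0011) = 2.721 m

z₀ ≈ 2.7 m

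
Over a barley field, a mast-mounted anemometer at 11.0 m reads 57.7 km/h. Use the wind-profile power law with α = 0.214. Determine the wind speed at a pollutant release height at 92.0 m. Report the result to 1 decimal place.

Power-law profile: V₂ = V₁ · (z₂/z₁)^α
V₂ = 57.7 × (92.0/11.0)^0.214 = 57.7 × (8.3636)^0.214
    = 57.7 × 1.5754 = 90.9009 km/h

90.9 km/h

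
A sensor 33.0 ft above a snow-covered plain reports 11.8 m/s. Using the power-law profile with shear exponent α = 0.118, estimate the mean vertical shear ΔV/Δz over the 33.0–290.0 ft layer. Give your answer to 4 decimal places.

Power law: V₂ = V₁ · (z₂/z₁)^α = 11.8 × (8.7879)^0.118 = 15.2497 m/s
ΔV/Δz = (15.2497 − 11.8)/(290.0 − 33.0) = 3.4497/257.0000 = 0.01342 m/s/ft

0.0134 m/s/ft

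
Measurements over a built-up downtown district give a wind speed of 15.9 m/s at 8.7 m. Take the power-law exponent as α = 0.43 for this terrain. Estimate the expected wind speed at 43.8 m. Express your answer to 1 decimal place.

Power-law profile: V₂ = V₁ · (z₂/z₁)^α
V₂ = 15.9 × (43.8/8.7)^0.43 = 15.9 × (5.0345)^0.43
    = 15.9 × 2.0037 = 31.8594 m/s

31.9 m/s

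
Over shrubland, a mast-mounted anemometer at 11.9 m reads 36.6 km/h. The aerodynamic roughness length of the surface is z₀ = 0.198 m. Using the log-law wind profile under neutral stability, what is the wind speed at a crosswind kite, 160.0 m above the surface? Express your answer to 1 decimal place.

59.8 km/h

Log law: V(z) ∝ ln(z/z₀), so V₂/V₁ = ln(z₂/z₀) / ln(z₁/z₀).
ln(160.0/0.198) = 6.6947, ln(11.9/0.198) = 4.0960
V₂ = 36.6 × 6.6947/4.0960 = 36.6 × 1.6344 = 59.8201 km/h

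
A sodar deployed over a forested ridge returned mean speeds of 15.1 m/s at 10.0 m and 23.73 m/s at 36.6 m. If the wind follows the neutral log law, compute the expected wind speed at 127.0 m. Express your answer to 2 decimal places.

32.01 m/s

Log law: V ∝ ln(z/z₀). From the pair, with r = V₁/V₂ = 0.63633,
ln z₀ = (ln z₁ − r·ln z₂)/(1 − r) = (2.3026 − 0.63633×3.6000)/0.36367 = 0.0324 → z₀ = 1.033 m
V₃ = V₁ · ln(z₃/z₀)/ln(z₁/z₀) = 15.1 × 4.8118/2.2702 = 32.0053 m/s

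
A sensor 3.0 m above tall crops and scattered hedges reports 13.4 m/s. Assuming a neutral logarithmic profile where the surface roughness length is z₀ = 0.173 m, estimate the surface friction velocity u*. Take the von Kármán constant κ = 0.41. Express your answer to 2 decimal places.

Log law: V(z) = (u*/κ) · ln(z/z₀) ⇒ u* = κ · V / ln(z/z₀)
u* = 0.41 × 13.4 / ln(3.0/0.173) = 0.41 × 13.4 / 2.8531
   = 5.4940 / 2.8531 = 1.9256 m/s

u* ≈ 1.93 m/s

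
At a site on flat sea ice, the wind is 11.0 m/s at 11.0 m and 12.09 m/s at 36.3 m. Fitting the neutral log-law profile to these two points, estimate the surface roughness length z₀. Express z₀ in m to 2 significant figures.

Log law: V(z) ∝ ln(z/z₀). With r = V₁/V₂ = 11.0/12.09 = 0.90984,
r · ln(z₂/z₀) = ln(z₁/z₀) ⇒ ln z₀ = (ln z₁ − r·ln z₂)/(1 − r)
ln z₀ = (2.39790 − 0.90984×3.59182) / 0.09016 = -9.6509
z₀ = exp(-9.6509) = 0.00006437 m

z₀ ≈ 0.000064 m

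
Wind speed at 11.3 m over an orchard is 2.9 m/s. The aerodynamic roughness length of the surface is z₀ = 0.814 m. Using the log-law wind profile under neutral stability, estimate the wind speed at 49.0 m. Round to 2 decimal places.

4.52 m/s

Log law: V(z) ∝ ln(z/z₀), so V₂/V₁ = ln(z₂/z₀) / ln(z₁/z₀).
ln(49.0/0.814) = 4.0976, ln(11.3/0.814) = 2.6306
V₂ = 2.9 × 4.0976/2.6306 = 2.9 × 1.5577 = 4.5173 m/s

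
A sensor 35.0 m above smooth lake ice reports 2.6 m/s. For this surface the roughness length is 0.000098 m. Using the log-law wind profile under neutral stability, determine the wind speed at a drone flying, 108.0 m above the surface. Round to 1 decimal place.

Log law: V(z) ∝ ln(z/z₀), so V₂/V₁ = ln(z₂/z₀) / ln(z₁/z₀).
ln(108.0/0.000098) = 13.9127, ln(35.0/0.000098) = 12.7859
V₂ = 2.6 × 13.9127/12.7859 = 2.6 × 1.0881 = 2.8291 m/s

2.8 m/s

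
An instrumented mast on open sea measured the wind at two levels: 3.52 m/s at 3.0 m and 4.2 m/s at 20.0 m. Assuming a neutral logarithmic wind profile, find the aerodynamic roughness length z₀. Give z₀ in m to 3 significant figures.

Log law: V(z) ∝ ln(z/z₀). With r = V₁/V₂ = 3.52/4.2 = 0.83810,
r · ln(z₂/z₀) = ln(z₁/z₀) ⇒ ln z₀ = (ln z₁ − r·ln z₂)/(1 − r)
ln z₀ = (1.09861 − 0.83810×2.99573) / 0.16190 = -8.7218
z₀ = exp(-8.7218) = 0.0001630 m

z₀ ≈ 0.000163 m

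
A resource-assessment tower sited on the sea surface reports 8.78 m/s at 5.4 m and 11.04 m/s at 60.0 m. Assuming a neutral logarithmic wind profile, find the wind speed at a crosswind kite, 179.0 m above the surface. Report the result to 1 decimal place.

Log law: V ∝ ln(z/z₀). From the pair, with r = V₁/V₂ = 0.79529,
ln z₀ = (ln z₁ − r·ln z₂)/(1 − r) = (1.6864 − 0.79529×4.0943)/0.20471 = -7.6684 → z₀ = 0.0004674 m
V₃ = V₁ · ln(z₃/z₀)/ln(z₁/z₀) = 8.78 × 12.8557/9.3548 = 12.0659 m/s

12.1 m/s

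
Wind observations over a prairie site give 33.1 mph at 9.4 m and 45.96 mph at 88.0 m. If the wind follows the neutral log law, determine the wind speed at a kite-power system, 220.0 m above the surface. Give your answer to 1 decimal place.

51.2 mph

Log law: V ∝ ln(z/z₀). From the pair, with r = V₁/V₂ = 0.72019,
ln z₀ = (ln z₁ − r·ln z₂)/(1 − r) = (2.2407 − 0.72019×4.4773)/0.27981 = -3.5161 → z₀ = 0.02972 m
V₃ = V₁ · ln(z₃/z₀)/ln(z₁/z₀) = 33.1 × 8.9097/5.7568 = 51.2284 mph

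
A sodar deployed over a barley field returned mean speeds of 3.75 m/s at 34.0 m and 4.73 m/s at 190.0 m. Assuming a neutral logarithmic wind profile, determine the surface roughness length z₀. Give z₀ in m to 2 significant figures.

z₀ ≈ 0.047 m

Log law: V(z) ∝ ln(z/z₀). With r = V₁/V₂ = 3.75/4.73 = 0.79281,
r · ln(z₂/z₀) = ln(z₁/z₀) ⇒ ln z₀ = (ln z₁ − r·ln z₂)/(1 − r)
ln z₀ = (3.52636 − 0.79281×5.24702) / 0.20719 = -3.0578
z₀ = exp(-3.0578) = 0.04699 m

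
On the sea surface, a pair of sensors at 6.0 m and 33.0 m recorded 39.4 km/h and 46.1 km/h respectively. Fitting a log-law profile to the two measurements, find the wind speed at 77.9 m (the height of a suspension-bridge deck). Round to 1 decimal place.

Log law: V ∝ ln(z/z₀). From the pair, with r = V₁/V₂ = 0.85466,
ln z₀ = (ln z₁ − r·ln z₂)/(1 − r) = (1.7918 − 0.85466×3.4965)/0.14534 = -8.2332 → z₀ = 0.0002657 m
V₃ = V₁ · ln(z₃/z₀)/ln(z₁/z₀) = 39.4 × 12.5886/10.0249 = 49.4757 km/h

49.5 km/h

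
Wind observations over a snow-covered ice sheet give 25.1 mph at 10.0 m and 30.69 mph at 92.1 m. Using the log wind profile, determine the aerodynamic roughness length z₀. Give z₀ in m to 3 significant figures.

Log law: V(z) ∝ ln(z/z₀). With r = V₁/V₂ = 25.1/30.69 = 0.81786,
r · ln(z₂/z₀) = ln(z₁/z₀) ⇒ ln z₀ = (ln z₁ − r·ln z₂)/(1 − r)
ln z₀ = (2.30259 − 0.81786×4.52287) / 0.18214 = -7.6669
z₀ = exp(-7.6669) = 0.0004681 m

z₀ ≈ 0.000468 m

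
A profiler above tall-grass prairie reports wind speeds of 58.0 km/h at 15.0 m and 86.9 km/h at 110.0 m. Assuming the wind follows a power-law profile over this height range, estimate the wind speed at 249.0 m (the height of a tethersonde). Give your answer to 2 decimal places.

102.57 km/h

First find α: α = ln(V₂/V₁)/ln(z₂/z₁) = ln(86.9/58.0)/ln(110.0/15.0) = 0.40432/1.99243 = 0.2029
Extrapolate from 110.0 m to 249.0 m: V₃ = 86.9 × (249.0/110.0)^0.2029 = 86.9 × 1.1803 = 102.5697 km/h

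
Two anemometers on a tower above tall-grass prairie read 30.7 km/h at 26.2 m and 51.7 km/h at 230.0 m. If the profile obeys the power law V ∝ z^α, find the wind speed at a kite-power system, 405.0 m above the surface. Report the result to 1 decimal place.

First find α: α = ln(V₂/V₁)/ln(z₂/z₁) = ln(51.7/30.7)/ln(230.0/26.2) = 0.52120/2.17232 = 0.2399
Extrapolate from 230.0 m to 405.0 m: V₃ = 51.7 × (405.0/230.0)^0.2399 = 51.7 × 1.1454 = 59.2171 km/h

59.2 km/h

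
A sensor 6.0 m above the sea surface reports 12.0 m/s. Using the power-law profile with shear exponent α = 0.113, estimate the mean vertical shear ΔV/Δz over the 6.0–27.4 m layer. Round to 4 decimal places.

Power law: V₂ = V₁ · (z₂/z₁)^α = 12.0 × (4.5667)^0.113 = 14.2468 m/s
ΔV/Δz = (14.2468 − 12.0)/(27.4 − 6.0) = 2.2468/21.4000 = 0.10499 m/s/m

0.1050 m/s/m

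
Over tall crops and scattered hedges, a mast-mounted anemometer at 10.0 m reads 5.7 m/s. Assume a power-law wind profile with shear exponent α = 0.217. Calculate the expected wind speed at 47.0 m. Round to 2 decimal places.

Power-law profile: V₂ = V₁ · (z₂/z₁)^α
V₂ = 5.7 × (47.0/10.0)^0.217 = 5.7 × (4.7000)^0.217
    = 5.7 × 1.3991 = 7.9748 m/s

7.97 m/s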